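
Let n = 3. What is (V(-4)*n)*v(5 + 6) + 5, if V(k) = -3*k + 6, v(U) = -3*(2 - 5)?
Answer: 491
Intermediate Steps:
v(U) = 9 (v(U) = -3*(-3) = 9)
V(k) = 6 - 3*k
(V(-4)*n)*v(5 + 6) + 5 = ((6 - 3*(-4))*3)*9 + 5 = ((6 + 12)*3)*9 + 5 = (18*3)*9 + 5 = 54*9 + 5 = 486 + 5 = 491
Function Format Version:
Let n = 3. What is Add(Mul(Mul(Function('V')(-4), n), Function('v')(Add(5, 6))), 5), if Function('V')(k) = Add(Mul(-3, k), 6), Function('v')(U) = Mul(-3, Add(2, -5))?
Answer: 491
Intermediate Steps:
Function('v')(U) = 9 (Function('v')(U) = Mul(-3, -3) = 9)
Function('V')(k) = Add(6, Mul(-3, k))
Add(Mul(Mul(Function('V')(-4), n), Function('v')(Add(5, 6))), 5) = Add(Mul(Mul(Add(6, Mul(-3, -4)), 3), 9), 5) = Add(Mul(Mul(Add(6, 12), 3), 9), 5) = Add(Mul(Mul(18, 3), 9), 5) = Add(Mul(54, 9), 5) = Add(486, 5) = 491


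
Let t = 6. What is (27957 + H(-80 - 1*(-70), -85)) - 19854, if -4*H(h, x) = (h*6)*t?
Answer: 8193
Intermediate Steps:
H(h, x) = -9*h (H(h, x) = -h*6*6/4 = -6*h*6/4 = -9*h)
(27957 + H(-80 - 1*(-70), -85)) - 19854 = (27957 - 9*(-80 - 1*(-70))) - 19854 = (27957 - 9*(-80 + 70)) - 19854 = (27957 - 9*(-10)) - 19854 = (27957 + 90) - 19854 = 28047 - 19854 = 8193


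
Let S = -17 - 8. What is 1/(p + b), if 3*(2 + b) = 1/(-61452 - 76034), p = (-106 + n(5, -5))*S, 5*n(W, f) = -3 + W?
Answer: 412458/1088064203 ≈ 0.00037907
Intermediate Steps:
n(W, f) = -3/5 + W/5 (n(W, f) = (-3 + W)/5 = -3/5 + W/5)
S = -25
p = 2640 (p = (-106 + (-3/5 + (1/5)*5))*(-25) = (-106 + (-3/5 + 1))*(-25) = (-106 + 2/5)*(-25) = -528/5*(-25) = 2640)
b = -824917/412458 (b = -2 + 1/(3*(-61452 - 76034)) = -2 + (1/3)/(-137486) = -2 + (1/3)*(-1/137486) = -2 - 1/412458 = -824917/412458 ≈ -2.0000)
1/(p + b) = 1/(2640 - 824917/412458) = 1/(1088064203/412458) = 412458/1088064203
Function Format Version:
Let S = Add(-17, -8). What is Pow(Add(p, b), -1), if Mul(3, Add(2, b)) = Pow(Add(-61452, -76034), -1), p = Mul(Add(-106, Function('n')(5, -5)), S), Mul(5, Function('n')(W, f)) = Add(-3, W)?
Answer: Rational(412458, 1088064203) ≈ 0.00037907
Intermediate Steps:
Function('n')(W, f) = Add(Rational(-3, 5), Mul(Rational(1, 5), W)) (Function('n')(W, f) = Mul(Rational(1, 5), Add(-3, W)) = Add(Rational(-3, 5), Mul(Rational(1, 5), W)))
S = -25
p = 2640 (p = Mul(Add(-106, Add(Rational(-3, 5), Mul(Rational(1, 5), 5))), -25) = Mul(Add(-106, Add(Rational(-3, 5), 1)), -25) = Mul(Add(-106, Rational(2, 5)), -25) = Mul(Rational(-528, 5), -25) = 2640)
b = Rational(-824917, 412458) (b = Add(-2, Mul(Rational(1, 3), Pow(Add(-61452, -76034), -1))) = Add(-2, Mul(Rational(1, 3), Pow(-137486, -1))) = Add(-2, Mul(Rational(1, 3), Rational(-1, 137486))) = Add(-2, Rational(-1, 412458)) = Rational(-824917, 412458) ≈ -2.0000)
Pow(Add(p, b), -1) = Pow(Add(2640, Rational(-824917, 412458)), -1) = Pow(Rational(1088064203, 412458), -1) = Rational(412458, 1088064203)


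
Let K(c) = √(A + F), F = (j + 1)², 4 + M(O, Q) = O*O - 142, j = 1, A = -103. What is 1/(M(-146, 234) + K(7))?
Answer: 21170/448168999 - 3*I*√11/448168999 ≈ 4.7237e-5 - 2.2201e-8*I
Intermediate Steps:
M(O, Q) = -146 + O² (M(O, Q) = -4 + (O*O - 142) = -4 + (O² - 142) = -4 + (-142 + O²) = -146 + O²)
F = 4 (F = (1 + 1)² = 2² = 4)
K(c) = 3*I*√11 (K(c) = √(-103 + 4) = √(-99) = 3*I*√11)
1/(M(-146, 234) + K(7)) = 1/((-146 + (-146)²) + 3*I*√11) = 1/((-146 + 21316) + 3*I*√11) = 1/(21170 + 3*I*√11)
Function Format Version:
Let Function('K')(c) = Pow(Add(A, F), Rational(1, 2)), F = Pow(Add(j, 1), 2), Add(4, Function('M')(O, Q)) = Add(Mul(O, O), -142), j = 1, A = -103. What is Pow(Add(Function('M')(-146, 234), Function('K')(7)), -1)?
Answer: Add(Rational(21170, 448168999), Mul(Rational(-3, 448168999), I, Pow(11, Rational(1, 2)))) ≈ Add(4.7237e-5, Mul(-2.2201e-8, I))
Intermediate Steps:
Function('M')(O, Q) = Add(-146, Pow(O, 2)) (Function('M')(O, Q) = Add(-4, Add(Mul(O, O), -142)) = Add(-4, Add(Pow(O, 2), -142)) = Add(-4, Add(-142, Pow(O, 2))) = Add(-146, Pow(O, 2)))
F = 4 (F = Pow(Add(1, 1), 2) = Pow(2, 2) = 4)
Function('K')(c) = Mul(3, I, Pow(11, Rational(1, 2))) (Function('K')(c) = Pow(Add(-103, 4), Rational(1, 2)) = Pow(-99, Rational(1, 2)) = Mul(3, I, Pow(11, Rational(1, 2))))
Pow(Add(Function('M')(-146, 234), Function('K')(7)), -1) = Pow(Add(Add(-146, Pow(-146, 2)), Mul(3, I, Pow(11, Rational(1, 2)))), -1) = Pow(Add(Add(-146, 21316), Mul(3, I, Pow(11, Rational(1, 2)))), -1) = Pow(Add(21170, Mul(3, I, Pow(11, Rational(1, 2)))), -1)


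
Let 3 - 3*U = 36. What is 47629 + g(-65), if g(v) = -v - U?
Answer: 47705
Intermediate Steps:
U = -11 (U = 1 - ⅓*36 = 1 - 12 = -11)
g(v) = 11 - v (g(v) = -v - 1*(-11) = -v + 11 = 11 - v)
47629 + g(-65) = 47629 + (11 - 1*(-65)) = 47629 + (11 + 65) = 47629 + 76 = 47705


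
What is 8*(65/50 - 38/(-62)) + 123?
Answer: 21437/155 ≈ 138.30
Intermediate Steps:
8*(65/50 - 38/(-62)) + 123 = 8*(65*(1/50) - 38*(-1/62)) + 123 = 8*(13/10 + 19/31) + 123 = 8*(593/310) + 123 = 2372/155 + 123 = 21437/155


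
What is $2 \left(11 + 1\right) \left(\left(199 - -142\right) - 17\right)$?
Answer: $7776$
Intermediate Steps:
$2 \left(11 + 1\right) \left(\left(199 - -142\right) - 17\right) = 2 \cdot 12 \left(\left(199 + 142\right) - 17\right) = 24 \left(341 - 17\right) = 24 \cdot 324 = 7776$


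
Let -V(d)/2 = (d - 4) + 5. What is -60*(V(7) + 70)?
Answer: -3240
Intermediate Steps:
V(d) = -2 - 2*d (V(d) = -2*((d - 4) + 5) = -2*((-4 + d) + 5) = -2*(1 + d) = -2 - 2*d)
-60*(V(7) + 70) = -60*((-2 - 2*7) + 70) = -60*((-2 - 14) + 70) = -60*(-16 + 70) = -60*54 = -3240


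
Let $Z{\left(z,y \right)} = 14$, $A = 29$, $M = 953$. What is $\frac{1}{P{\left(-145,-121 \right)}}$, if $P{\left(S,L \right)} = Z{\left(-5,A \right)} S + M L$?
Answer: $- \frac{1}{117343} \approx -8.522 \cdot 10^{-6}$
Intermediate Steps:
$P{\left(S,L \right)} = 14 S + 953 L$
$\frac{1}{P{\left(-145,-121 \right)}} = \frac{1}{14 \left(-145\right) + 953 \left(-121\right)} = \frac{1}{-2030 - 115313} = \frac{1}{-117343} = - \frac{1}{117343}$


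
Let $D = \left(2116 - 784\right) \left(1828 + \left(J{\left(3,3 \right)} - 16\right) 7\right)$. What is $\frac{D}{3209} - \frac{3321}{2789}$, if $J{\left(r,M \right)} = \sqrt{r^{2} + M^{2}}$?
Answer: $\frac{6364193679}{8949901} + \frac{27972 \sqrt{2}}{3209} \approx 723.42$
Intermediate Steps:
$J{\left(r,M \right)} = \sqrt{M^{2} + r^{2}}$
$D = 2285712 + 27972 \sqrt{2}$ ($D = \left(2116 - 784\right) \left(1828 + \left(\sqrt{3^{2} + 3^{2}} - 16\right) 7\right) = 1332 \left(1828 + \left(\sqrt{9 + 9} - 16\right) 7\right) = 1332 \left(1828 + \left(\sqrt{18} - 16\right) 7\right) = 1332 \left(1828 + \left(3 \sqrt{2} - 16\right) 7\right) = 1332 \left(1828 + \left(-16 + 3 \sqrt{2}\right) 7\right) = 1332 \left(1828 - \left(112 - 21 \sqrt{2}\right)\right) = 1332 \left(1716 + 21 \sqrt{2}\right) = 2285712 + 27972 \sqrt{2} \approx 2.3253 \cdot 10^{6}$)
$\frac{D}{3209} - \frac{3321}{2789} = \frac{2285712 + 27972 \sqrt{2}}{3209} - \frac{3321}{2789} = \left(2285712 + 27972 \sqrt{2}\right) \frac{1}{3209} - \frac{3321}{2789} = \left(\frac{2285712}{3209} + \frac{27972 \sqrt{2}}{3209}\right) - \frac{3321}{2789} = \frac{6364193679}{8949901} + \frac{27972 \sqrt{2}}{3209}$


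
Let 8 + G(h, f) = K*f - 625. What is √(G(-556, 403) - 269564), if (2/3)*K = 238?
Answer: I*√126326 ≈ 355.42*I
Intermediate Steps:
K = 357 (K = (3/2)*238 = 357)
G(h, f) = -633 + 357*f (G(h, f) = -8 + (357*f - 625) = -8 + (-625 + 357*f) = -633 + 357*f)
√(G(-556, 403) - 269564) = √((-633 + 357*403) - 269564) = √((-633 + 143871) - 269564) = √(143238 - 269564) = √(-126326) = I*√126326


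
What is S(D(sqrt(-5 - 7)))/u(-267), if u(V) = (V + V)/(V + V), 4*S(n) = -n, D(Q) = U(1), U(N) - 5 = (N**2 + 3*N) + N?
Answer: -5/2 ≈ -2.5000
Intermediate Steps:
U(N) = 5 + N**2 + 4*N (U(N) = 5 + ((N**2 + 3*N) + N) = 5 + (N**2 + 4*N) = 5 + N**2 + 4*N)
D(Q) = 10 (D(Q) = 5 + 1**2 + 4*1 = 5 + 1 + 4 = 10)
S(n) = -n/4 (S(n) = (-n)/4 = -n/4)
u(V) = 1 (u(V) = (2*V)/((2*V)) = (2*V)*(1/(2*V)) = 1)
S(D(sqrt(-5 - 7)))/u(-267) = -1/4*10/1 = -5/2*1 = -5/2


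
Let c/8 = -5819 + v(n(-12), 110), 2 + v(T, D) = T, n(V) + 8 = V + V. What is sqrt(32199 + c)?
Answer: 15*I*sqrt(65) ≈ 120.93*I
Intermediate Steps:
n(V) = -8 + 2*V (n(V) = -8 + (V + V) = -8 + 2*V)
v(T, D) = -2 + T
c = -46824 (c = 8*(-5819 + (-2 + (-8 + 2*(-12)))) = 8*(-5819 + (-2 + (-8 - 24))) = 8*(-5819 + (-2 - 32)) = 8*(-5819 - 34) = 8*(-5853) = -46824)
sqrt(32199 + c) = sqrt(32199 - 46824) = sqrt(-14625) = 15*I*sqrt(65)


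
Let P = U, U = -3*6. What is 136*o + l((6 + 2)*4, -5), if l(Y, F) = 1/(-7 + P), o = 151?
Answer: 513399/25 ≈ 20536.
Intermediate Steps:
U = -18
P = -18
l(Y, F) = -1/25 (l(Y, F) = 1/(-7 - 18) = 1/(-25) = -1/25)
136*o + l((6 + 2)*4, -5) = 136*151 - 1/25 = 20536 - 1/25 = 513399/25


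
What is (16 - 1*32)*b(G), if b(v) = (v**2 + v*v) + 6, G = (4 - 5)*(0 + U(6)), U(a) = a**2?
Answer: -41568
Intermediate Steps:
G = -36 (G = (4 - 5)*(0 + 6**2) = -(0 + 36) = -1*36 = -36)
b(v) = 6 + 2*v**2 (b(v) = (v**2 + v**2) + 6 = 2*v**2 + 6 = 6 + 2*v**2)
(16 - 1*32)*b(G) = (16 - 1*32)*(6 + 2*(-36)**2) = (16 - 32)*(6 + 2*1296) = -16*(6 + 2592) = -16*2598 = -41568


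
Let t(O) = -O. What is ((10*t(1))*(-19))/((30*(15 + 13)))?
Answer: 19/84 ≈ 0.22619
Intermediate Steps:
((10*t(1))*(-19))/((30*(15 + 13))) = ((10*(-1*1))*(-19))/((30*(15 + 13))) = ((10*(-1))*(-19))/((30*28)) = -10*(-19)/840 = 190*(1/840) = 19/84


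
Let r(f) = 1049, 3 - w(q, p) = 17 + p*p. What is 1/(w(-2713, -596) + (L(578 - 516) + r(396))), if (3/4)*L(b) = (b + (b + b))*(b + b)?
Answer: -1/323429 ≈ -3.0919e-6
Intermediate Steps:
w(q, p) = -14 - p² (w(q, p) = 3 - (17 + p*p) = 3 - (17 + p²) = 3 + (-17 - p²) = -14 - p²)
L(b) = 8*b² (L(b) = 4*((b + (b + b))*(b + b))/3 = 4*((b + 2*b)*(2*b))/3 = 4*((3*b)*(2*b))/3 = 4*(6*b²)/3 = 8*b²)
1/(w(-2713, -596) + (L(578 - 516) + r(396))) = 1/((-14 - 1*(-596)²) + (8*(578 - 516)² + 1049)) = 1/((-14 - 1*355216) + (8*62² + 1049)) = 1/((-14 - 355216) + (8*3844 + 1049)) = 1/(-355230 + (30752 + 1049)) = 1/(-355230 + 31801) = 1/(-323429) = -1/323429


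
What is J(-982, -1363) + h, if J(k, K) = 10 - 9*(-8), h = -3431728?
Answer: -3431646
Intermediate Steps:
J(k, K) = 82 (J(k, K) = 10 + 72 = 82)
J(-982, -1363) + h = 82 - 3431728 = -3431646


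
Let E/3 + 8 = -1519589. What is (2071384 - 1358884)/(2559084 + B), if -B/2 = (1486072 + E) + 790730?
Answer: 6250/62483 ≈ 0.10003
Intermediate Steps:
E = -4558791 (E = -24 + 3*(-1519589) = -24 - 4558767 = -4558791)
B = 4563978 (B = -2*((1486072 - 4558791) + 790730) = -2*(-3072719 + 790730) = -2*(-2281989) = 4563978)
(2071384 - 1358884)/(2559084 + B) = (2071384 - 1358884)/(2559084 + 4563978) = 712500/7123062 = 712500*(1/7123062) = 6250/62483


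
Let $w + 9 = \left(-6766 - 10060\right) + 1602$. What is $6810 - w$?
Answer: $22043$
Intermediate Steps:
$w = -15233$ ($w = -9 + \left(\left(-6766 - 10060\right) + 1602\right) = -9 + \left(-16826 + 1602\right) = -9 - 15224 = -15233$)
$6810 - w = 6810 - -15233 = 6810 + 15233 = 22043$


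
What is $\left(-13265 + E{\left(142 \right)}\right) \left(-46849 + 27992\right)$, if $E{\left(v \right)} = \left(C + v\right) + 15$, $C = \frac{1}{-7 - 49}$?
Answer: $\frac{13841961993}{56} \approx 2.4718 \cdot 10^{8}$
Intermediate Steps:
$C = - \frac{1}{56}$ ($C = \frac{1}{-56} = - \frac{1}{56} \approx -0.017857$)
$E{\left(v \right)} = \frac{839}{56} + v$ ($E{\left(v \right)} = \left(- \frac{1}{56} + v\right) + 15 = \frac{839}{56} + v$)
$\left(-13265 + E{\left(142 \right)}\right) \left(-46849 + 27992\right) = \left(-13265 + \left(\frac{839}{56} + 142\right)\right) \left(-46849 + 27992\right) = \left(-13265 + \frac{8791}{56}\right) \left(-18857\right) = \left(- \frac{734049}{56}\right) \left(-18857\right) = \frac{13841961993}{56}$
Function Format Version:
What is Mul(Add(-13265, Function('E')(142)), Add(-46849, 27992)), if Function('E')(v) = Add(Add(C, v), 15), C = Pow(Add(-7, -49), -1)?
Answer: Rational(13841961993, 56) ≈ 2.4718e+8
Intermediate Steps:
C = Rational(-1, 56) (C = Pow(-56, -1) = Rational(-1, 56) ≈ -0.017857)
Function('E')(v) = Add(Rational(839, 56), v) (Function('E')(v) = Add(Add(Rational(-1, 56), v), 15) = Add(Rational(839, 56), v))
Mul(Add(-13265, Function('E')(142)), Add(-46849, 27992)) = Mul(Add(-13265, Add(Rational(839, 56), 142)), Add(-46849, 27992)) = Mul(Add(-13265, Rational(8791, 56)), -18857) = Mul(Rational(-734049, 56), -18857) = Rational(13841961993, 56)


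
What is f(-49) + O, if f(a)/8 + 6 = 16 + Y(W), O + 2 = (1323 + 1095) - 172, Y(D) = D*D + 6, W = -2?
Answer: 2404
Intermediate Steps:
Y(D) = 6 + D² (Y(D) = D² + 6 = 6 + D²)
O = 2244 (O = -2 + ((1323 + 1095) - 172) = -2 + (2418 - 172) = -2 + 2246 = 2244)
f(a) = 160 (f(a) = -48 + 8*(16 + (6 + (-2)²)) = -48 + 8*(16 + (6 + 4)) = -48 + 8*(16 + 10) = -48 + 8*26 = -48 + 208 = 160)
f(-49) + O = 160 + 2244 = 2404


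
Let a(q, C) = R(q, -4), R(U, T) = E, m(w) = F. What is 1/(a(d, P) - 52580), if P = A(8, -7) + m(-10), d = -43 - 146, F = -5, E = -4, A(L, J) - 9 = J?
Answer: -1/52584 ≈ -1.9017e-5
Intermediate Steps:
A(L, J) = 9 + J
m(w) = -5
d = -189
R(U, T) = -4
P = -3 (P = (9 - 7) - 5 = 2 - 5 = -3)
a(q, C) = -4
1/(a(d, P) - 52580) = 1/(-4 - 52580) = 1/(-52584) = -1/52584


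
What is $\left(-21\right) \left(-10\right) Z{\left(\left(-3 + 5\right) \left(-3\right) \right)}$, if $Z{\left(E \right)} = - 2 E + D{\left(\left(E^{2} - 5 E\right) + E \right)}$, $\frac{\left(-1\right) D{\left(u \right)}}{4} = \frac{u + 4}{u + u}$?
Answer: $2072$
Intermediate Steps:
$D{\left(u \right)} = - \frac{2 \left(4 + u\right)}{u}$ ($D{\left(u \right)} = - 4 \frac{u + 4}{u + u} = - 4 \frac{4 + u}{2 u} = - \frac{2 \left(4 + u\right)}{u}$)
$Z{\left(E \right)} = -2 - \frac{8}{E^{2} - 4 E} - 2 E$ ($Z{\left(E \right)} = - 2 E - \left(2 + \frac{8}{\left(E^{2} - 5 E\right) + E}\right) = - 2 E - \left(2 + \frac{8}{E^{2} - 4 E}\right) = -2 - \frac{8}{E^{2} - 4 E} - 2 E$)
$\left(-21\right) \left(-10\right) Z{\left(\left(-3 + 5\right) \left(-3\right) \right)} = \left(-21\right) \left(-10\right) \frac{2 \left(-4 + \left(-3 + 5\right) \left(-3\right) \left(-1 - \left(-3 + 5\right) \left(-3\right)\right) \left(-4 + \left(-3 + 5\right) \left(-3\right)\right)\right)}{\left(-3 + 5\right) \left(-3\right) \left(-4 + \left(-3 + 5\right) \left(-3\right)\right)} = 210 \frac{2 \left(-4 + 2 \left(-3\right) \left(-1 - 2 \left(-3\right)\right) \left(-4 + 2 \left(-3\right)\right)\right)}{2 \left(-3\right) \left(-4 + 2 \left(-3\right)\right)} = 210 \frac{2 \left(-4 - 6 \left(-1 - -6\right) \left(-4 - 6\right)\right)}{\left(-6\right) \left(-4 - 6\right)} = 210 \cdot 2 \left(- \frac{1}{6}\right) \frac{1}{-10} \left(-4 - 6 \left(-1 + 6\right) \left(-10\right)\right) = 210 \cdot 2 \left(- \frac{1}{6}\right) \left(- \frac{1}{10}\right) \left(-4 - 30 \left(-10\right)\right) = 210 \cdot 2 \left(- \frac{1}{6}\right) \left(- \frac{1}{10}\right) \left(-4 + 300\right) = 210 \cdot 2 \left(- \frac{1}{6}\right) \left(- \frac{1}{10}\right) 296 = 210 \cdot \frac{148}{15} = 2072$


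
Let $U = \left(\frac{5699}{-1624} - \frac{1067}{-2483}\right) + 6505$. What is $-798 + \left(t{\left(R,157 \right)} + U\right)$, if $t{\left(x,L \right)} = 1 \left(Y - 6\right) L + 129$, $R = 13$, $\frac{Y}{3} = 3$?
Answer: $\frac{25419878535}{4032392} \approx 6303.9$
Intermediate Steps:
$Y = 9$ ($Y = 3 \cdot 3 = 9$)
$U = \frac{26218292151}{4032392}$ ($U = \left(5699 \left(- \frac{1}{1624}\right) - - \frac{1067}{2483}\right) + 6505 = \left(- \frac{5699}{1624} + \frac{1067}{2483}\right) + 6505 = - \frac{12417809}{4032392} + 6505 = \frac{26218292151}{4032392} \approx 6501.9$)
$t{\left(x,L \right)} = 129 + 3 L$ ($t{\left(x,L \right)} = 1 \left(9 - 6\right) L + 129 = 1 \cdot 3 L + 129 = 3 L + 129 = 129 + 3 L$)
$-798 + \left(t{\left(R,157 \right)} + U\right) = -798 + \left(\left(129 + 3 \cdot 157\right) + \frac{26218292151}{4032392}\right) = -798 + \left(\left(129 + 471\right) + \frac{26218292151}{4032392}\right) = -798 + \left(600 + \frac{26218292151}{4032392}\right) = -798 + \frac{28637727351}{4032392} = \frac{25419878535}{4032392}$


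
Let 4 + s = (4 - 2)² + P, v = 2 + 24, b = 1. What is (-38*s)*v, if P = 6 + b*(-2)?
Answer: -3952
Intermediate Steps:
P = 4 (P = 6 + 1*(-2) = 6 - 2 = 4)
v = 26
s = 4 (s = -4 + ((4 - 2)² + 4) = -4 + (2² + 4) = -4 + (4 + 4) = -4 + 8 = 4)
(-38*s)*v = -38*4*26 = -152*26 = -3952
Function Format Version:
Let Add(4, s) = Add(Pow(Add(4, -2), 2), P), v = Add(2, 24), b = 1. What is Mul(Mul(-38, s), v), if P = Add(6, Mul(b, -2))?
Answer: -3952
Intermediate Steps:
P = 4 (P = Add(6, Mul(1, -2)) = Add(6, -2) = 4)
v = 26
s = 4 (s = Add(-4, Add(Pow(Add(4, -2), 2), 4)) = Add(-4, Add(Pow(2, 2), 4)) = Add(-4, Add(4, 4)) = Add(-4, 8) = 4)
Mul(Mul(-38, s), v) = Mul(Mul(-38, 4), 26) = Mul(-152, 26) = -3952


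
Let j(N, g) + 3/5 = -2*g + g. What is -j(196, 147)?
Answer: 738/5 ≈ 147.60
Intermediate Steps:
j(N, g) = -3/5 - g (j(N, g) = -3/5 + (-2*g + g) = -3/5 - g)
-j(196, 147) = -(-3/5 - 1*147) = -(-3/5 - 147) = -1*(-738/5) = 738/5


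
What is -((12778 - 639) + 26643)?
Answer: -38782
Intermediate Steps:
-((12778 - 639) + 26643) = -(12139 + 26643) = -1*38782 = -38782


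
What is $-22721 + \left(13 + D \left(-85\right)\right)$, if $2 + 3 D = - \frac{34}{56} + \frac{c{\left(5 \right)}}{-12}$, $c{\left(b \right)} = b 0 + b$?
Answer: $- \frac{2850413}{126} \approx -22622.0$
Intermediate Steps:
$c{\left(b \right)} = b$ ($c{\left(b \right)} = 0 + b = b$)
$D = - \frac{127}{126}$ ($D = - \frac{2}{3} + \frac{- \frac{34}{56} + \frac{5}{-12}}{3} = - \frac{2}{3} + \frac{\left(-34\right) \frac{1}{56} + 5 \left(- \frac{1}{12}\right)}{3} = - \frac{2}{3} + \frac{- \frac{17}{28} - \frac{5}{12}}{3} = - \frac{2}{3} + \frac{1}{3} \left(- \frac{43}{42}\right) = - \frac{2}{3} - \frac{43}{126} = - \frac{127}{126} \approx -1.0079$)
$-22721 + \left(13 + D \left(-85\right)\right) = -22721 + \left(13 - - \frac{10795}{126}\right) = -22721 + \left(13 + \frac{10795}{126}\right) = -22721 + \frac{12433}{126} = - \frac{2850413}{126}$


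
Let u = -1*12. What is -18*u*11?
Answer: 2376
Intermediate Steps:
u = -12
-18*u*11 = -18*(-12)*11 = 216*11 = 2376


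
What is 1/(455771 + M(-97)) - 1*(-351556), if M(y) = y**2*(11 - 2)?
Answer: 189999143313/540452 ≈ 3.5156e+5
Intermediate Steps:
M(y) = 9*y**2 (M(y) = y**2*9 = 9*y**2)
1/(455771 + M(-97)) - 1*(-351556) = 1/(455771 + 9*(-97)**2) - 1*(-351556) = 1/(455771 + 9*9409) + 351556 = 1/(455771 + 84681) + 351556 = 1/540452 + 351556 = 189999143313/540452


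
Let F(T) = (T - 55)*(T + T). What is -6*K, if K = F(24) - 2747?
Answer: 25410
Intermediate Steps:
F(T) = 2*T*(-55 + T) (F(T) = (-55 + T)*(2*T) = 2*T*(-55 + T))
K = -4235 (K = 2*24*(-55 + 24) - 2747 = 2*24*(-31) - 2747 = -1488 - 2747 = -4235)
-6*K = -6*(-4235) = 25410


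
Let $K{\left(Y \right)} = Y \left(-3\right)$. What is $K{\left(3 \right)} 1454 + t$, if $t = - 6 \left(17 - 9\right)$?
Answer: $-13134$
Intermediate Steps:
$K{\left(Y \right)} = - 3 Y$
$t = -48$ ($t = \left(-6\right) 8 = -48$)
$K{\left(3 \right)} 1454 + t = \left(-3\right) 3 \cdot 1454 - 48 = \left(-9\right) 1454 - 48 = -13086 - 48 = -13134$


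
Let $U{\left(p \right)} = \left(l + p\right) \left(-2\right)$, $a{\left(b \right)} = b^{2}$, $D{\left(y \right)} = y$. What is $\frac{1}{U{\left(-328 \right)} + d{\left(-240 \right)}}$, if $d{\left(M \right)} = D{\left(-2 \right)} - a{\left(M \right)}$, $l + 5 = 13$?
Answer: $- \frac{1}{56962} \approx -1.7556 \cdot 10^{-5}$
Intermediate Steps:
$l = 8$ ($l = -5 + 13 = 8$)
$d{\left(M \right)} = -2 - M^{2}$
$U{\left(p \right)} = -16 - 2 p$ ($U{\left(p \right)} = \left(8 + p\right) \left(-2\right) = -16 - 2 p$)
$\frac{1}{U{\left(-328 \right)} + d{\left(-240 \right)}} = \frac{1}{\left(-16 - -656\right) - 57602} = \frac{1}{\left(-16 + 656\right) - 57602} = \frac{1}{640 - 57602} = \frac{1}{-56962} = - \frac{1}{56962}$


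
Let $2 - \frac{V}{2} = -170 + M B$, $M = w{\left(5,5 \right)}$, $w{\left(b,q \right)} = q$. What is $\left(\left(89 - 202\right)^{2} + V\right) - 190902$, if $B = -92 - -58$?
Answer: $-177449$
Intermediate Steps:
$B = -34$ ($B = -92 + 58 = -34$)
$M = 5$
$V = 684$ ($V = 4 - 2 \left(-170 + 5 \left(-34\right)\right) = 4 - 2 \left(-170 - 170\right) = 4 - -680 = 4 + 680 = 684$)
$\left(\left(89 - 202\right)^{2} + V\right) - 190902 = \left(\left(89 - 202\right)^{2} + 684\right) - 190902 = \left(\left(-113\right)^{2} + 684\right) - 190902 = \left(12769 + 684\right) - 190902 = 13453 - 190902 = -177449$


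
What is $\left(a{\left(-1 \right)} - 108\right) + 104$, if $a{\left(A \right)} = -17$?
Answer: $-21$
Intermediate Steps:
$\left(a{\left(-1 \right)} - 108\right) + 104 = \left(-17 - 108\right) + 104 = -125 + 104 = -21$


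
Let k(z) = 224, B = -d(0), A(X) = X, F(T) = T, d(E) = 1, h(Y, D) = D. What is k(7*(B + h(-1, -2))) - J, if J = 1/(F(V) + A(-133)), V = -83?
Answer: 48385/216 ≈ 224.00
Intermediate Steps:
B = -1 (B = -1*1 = -1)
J = -1/216 (J = 1/(-83 - 133) = 1/(-216) = -1/216 ≈ -0.0046296)
k(7*(B + h(-1, -2))) - J = 224 - 1*(-1/216) = 224 + 1/216 = 48385/216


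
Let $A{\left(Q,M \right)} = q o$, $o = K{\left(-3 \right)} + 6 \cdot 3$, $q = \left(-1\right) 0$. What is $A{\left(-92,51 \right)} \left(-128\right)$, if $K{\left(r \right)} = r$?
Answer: $0$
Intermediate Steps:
$q = 0$
$o = 15$ ($o = -3 + 6 \cdot 3 = -3 + 18 = 15$)
$A{\left(Q,M \right)} = 0$ ($A{\left(Q,M \right)} = 0 \cdot 15 = 0$)
$A{\left(-92,51 \right)} \left(-128\right) = 0 \left(-128\right) = 0$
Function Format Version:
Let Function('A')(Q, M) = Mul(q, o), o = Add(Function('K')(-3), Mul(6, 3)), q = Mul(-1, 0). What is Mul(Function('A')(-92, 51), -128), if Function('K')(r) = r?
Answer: 0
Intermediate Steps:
q = 0
o = 15 (o = Add(-3, Mul(6, 3)) = Add(-3, 18) = 15)
Function('A')(Q, M) = 0 (Function('A')(Q, M) = Mul(0, 15) = 0)
Mul(Function('A')(-92, 51), -128) = Mul(0, -128) = 0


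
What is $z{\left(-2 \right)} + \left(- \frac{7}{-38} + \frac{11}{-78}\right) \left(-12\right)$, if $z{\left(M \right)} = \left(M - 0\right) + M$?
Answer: $- \frac{1116}{247} \approx -4.5182$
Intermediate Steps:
$z{\left(M \right)} = 2 M$ ($z{\left(M \right)} = \left(M + 0\right) + M = M + M = 2 M$)
$z{\left(-2 \right)} + \left(- \frac{7}{-38} + \frac{11}{-78}\right) \left(-12\right) = 2 \left(-2\right) + \left(- \frac{7}{-38} + \frac{11}{-78}\right) \left(-12\right) = -4 + \left(\left(-7\right) \left(- \frac{1}{38}\right) + 11 \left(- \frac{1}{78}\right)\right) \left(-12\right) = -4 + \left(\frac{7}{38} - \frac{11}{78}\right) \left(-12\right) = -4 + \frac{32}{741} \left(-12\right) = -4 - \frac{128}{247} = - \frac{1116}{247}$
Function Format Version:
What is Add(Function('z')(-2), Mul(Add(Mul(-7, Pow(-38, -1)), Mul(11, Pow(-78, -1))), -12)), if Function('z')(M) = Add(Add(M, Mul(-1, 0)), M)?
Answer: Rational(-1116, 247) ≈ -4.5182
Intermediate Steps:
Function('z')(M) = Mul(2, M) (Function('z')(M) = Add(Add(M, 0), M) = Add(M, M) = Mul(2, M))
Add(Function('z')(-2), Mul(Add(Mul(-7, Pow(-38, -1)), Mul(11, Pow(-78, -1))), -12)) = Add(Mul(2, -2), Mul(Add(Mul(-7, Pow(-38, -1)), Mul(11, Pow(-78, -1))), -12)) = Add(-4, Mul(Add(Mul(-7, Rational(-1, 38)), Mul(11, Rational(-1, 78))), -12)) = Add(-4, Mul(Add(Rational(7, 38), Rational(-11, 78)), -12)) = Add(-4, Mul(Rational(32, 741), -12)) = Add(-4, Rational(-128, 247)) = Rational(-1116, 247)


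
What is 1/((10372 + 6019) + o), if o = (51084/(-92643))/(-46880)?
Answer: 361925320/5932317924377 ≈ 6.1009e-5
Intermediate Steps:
o = 4257/361925320 (o = (51084*(-1/92643))*(-1/46880) = -17028/30881*(-1/46880) = 4257/361925320 ≈ 1.1762e-5)
1/((10372 + 6019) + o) = 1/((10372 + 6019) + 4257/361925320) = 1/(16391 + 4257/361925320) = 1/(5932317924377/361925320) = 361925320/5932317924377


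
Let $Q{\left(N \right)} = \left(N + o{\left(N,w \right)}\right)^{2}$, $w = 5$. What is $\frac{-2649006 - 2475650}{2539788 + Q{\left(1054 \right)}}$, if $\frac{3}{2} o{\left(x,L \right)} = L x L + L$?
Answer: $- \frac{1281164}{87348291} \approx -0.014667$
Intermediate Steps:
$o{\left(x,L \right)} = \frac{2 L}{3} + \frac{2 x L^{2}}{3}$ ($o{\left(x,L \right)} = \frac{2 \left(L x L + L\right)}{3} = \frac{2 \left(x L^{2} + L\right)}{3} = \frac{2 \left(L + x L^{2}\right)}{3} = \frac{2 L}{3} + \frac{2 x L^{2}}{3}$)
$Q{\left(N \right)} = \left(\frac{10}{3} + \frac{53 N}{3}\right)^{2}$ ($Q{\left(N \right)} = \left(N + \frac{2}{3} \cdot 5 \left(1 + 5 N\right)\right)^{2} = \left(N + \left(\frac{10}{3} + \frac{50 N}{3}\right)\right)^{2} = \left(\frac{10}{3} + \frac{53 N}{3}\right)^{2}$)
$\frac{-2649006 - 2475650}{2539788 + Q{\left(1054 \right)}} = \frac{-2649006 - 2475650}{2539788 + \frac{\left(10 + 53 \cdot 1054\right)^{2}}{9}} = - \frac{5124656}{2539788 + \frac{\left(10 + 55862\right)^{2}}{9}} = - \frac{5124656}{2539788 + \frac{55872^{2}}{9}} = - \frac{5124656}{2539788 + \frac{1}{9} \cdot 3121680384} = - \frac{5124656}{2539788 + 346853376} = - \frac{5124656}{349393164} = \left(-5124656\right) \frac{1}{349393164} = - \frac{1281164}{87348291}$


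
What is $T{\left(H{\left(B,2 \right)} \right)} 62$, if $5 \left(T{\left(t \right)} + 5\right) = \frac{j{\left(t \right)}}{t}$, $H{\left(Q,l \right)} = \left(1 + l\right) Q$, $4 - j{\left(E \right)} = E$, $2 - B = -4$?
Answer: $- \frac{14384}{45} \approx -319.64$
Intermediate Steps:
$B = 6$ ($B = 2 - -4 = 2 + 4 = 6$)
$j{\left(E \right)} = 4 - E$
$H{\left(Q,l \right)} = Q \left(1 + l\right)$
$T{\left(t \right)} = -5 + \frac{4 - t}{5 t}$ ($T{\left(t \right)} = -5 + \frac{\left(4 - t\right) \frac{1}{t}}{5} = -5 + \frac{\frac{1}{t} \left(4 - t\right)}{5} = -5 + \frac{4 - t}{5 t}$)
$T{\left(H{\left(B,2 \right)} \right)} 62 = \frac{2 \left(2 - 13 \cdot 6 \left(1 + 2\right)\right)}{5 \cdot 6 \left(1 + 2\right)} 62 = \frac{2 \left(2 - 13 \cdot 6 \cdot 3\right)}{5 \cdot 6 \cdot 3} \cdot 62 = \frac{2 \left(2 - 234\right)}{5 \cdot 18} \cdot 62 = \frac{2}{5} \cdot \frac{1}{18} \left(2 - 234\right) 62 = \frac{2}{5} \cdot \frac{1}{18} \left(-232\right) 62 = \left(- \frac{232}{45}\right) 62 = - \frac{14384}{45}$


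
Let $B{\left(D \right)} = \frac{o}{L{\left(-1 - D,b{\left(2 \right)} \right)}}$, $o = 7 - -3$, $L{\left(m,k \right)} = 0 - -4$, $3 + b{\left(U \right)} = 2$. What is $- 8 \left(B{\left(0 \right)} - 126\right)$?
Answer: $988$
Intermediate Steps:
$b{\left(U \right)} = -1$ ($b{\left(U \right)} = -3 + 2 = -1$)
$L{\left(m,k \right)} = 4$ ($L{\left(m,k \right)} = 0 + 4 = 4$)
$o = 10$ ($o = 7 + 3 = 10$)
$B{\left(D \right)} = \frac{5}{2}$ ($B{\left(D \right)} = \frac{10}{4} = 10 \cdot \frac{1}{4} = \frac{5}{2}$)
$- 8 \left(B{\left(0 \right)} - 126\right) = - 8 \left(\frac{5}{2} - 126\right) = \left(-8\right) \left(- \frac{247}{2}\right) = 988$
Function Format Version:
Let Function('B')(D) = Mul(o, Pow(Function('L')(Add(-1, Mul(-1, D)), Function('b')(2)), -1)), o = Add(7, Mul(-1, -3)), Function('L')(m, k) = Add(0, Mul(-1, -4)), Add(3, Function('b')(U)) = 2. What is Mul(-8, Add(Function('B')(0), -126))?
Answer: 988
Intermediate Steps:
Function('b')(U) = -1 (Function('b')(U) = Add(-3, 2) = -1)
Function('L')(m, k) = 4 (Function('L')(m, k) = Add(0, 4) = 4)
o = 10 (o = Add(7, 3) = 10)
Function('B')(D) = Rational(5, 2) (Function('B')(D) = Mul(10, Pow(4, -1)) = Mul(10, Rational(1, 4)) = Rational(5, 2))
Mul(-8, Add(Function('B')(0), -126)) = Mul(-8, Add(Rational(5, 2), -126)) = Mul(-8, Rational(-247, 2)) = 988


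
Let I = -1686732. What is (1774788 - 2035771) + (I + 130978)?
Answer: -1816737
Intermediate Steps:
(1774788 - 2035771) + (I + 130978) = (1774788 - 2035771) + (-1686732 + 130978) = -260983 - 1555754 = -1816737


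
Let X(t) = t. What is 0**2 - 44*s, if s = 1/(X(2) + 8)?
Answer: -22/5 ≈ -4.4000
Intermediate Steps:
s = 1/10 (s = 1/(2 + 8) = 1/10 ≈ 0.10000)
0**2 - 44*s = 0**2 - 44*1/10 = 0 - 22/5 = -22/5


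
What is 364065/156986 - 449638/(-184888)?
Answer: 34474530197/7256206892 ≈ 4.7510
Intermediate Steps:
364065/156986 - 449638/(-184888) = 364065*(1/156986) - 449638*(-1/184888) = 364065/156986 + 224819/92444 = 34474530197/7256206892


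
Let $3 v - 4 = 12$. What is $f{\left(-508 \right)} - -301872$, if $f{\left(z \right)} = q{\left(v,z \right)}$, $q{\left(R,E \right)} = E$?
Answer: $301364$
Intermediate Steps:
$v = \frac{16}{3}$ ($v = \frac{4}{3} + \frac{1}{3} \cdot 12 = \frac{4}{3} + 4 = \frac{16}{3} \approx 5.3333$)
$f{\left(z \right)} = z$
$f{\left(-508 \right)} - -301872 = -508 - -301872 = -508 + 301872 = 301364$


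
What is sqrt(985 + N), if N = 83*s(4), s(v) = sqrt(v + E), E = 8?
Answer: sqrt(985 + 166*sqrt(3)) ≈ 35.672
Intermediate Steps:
s(v) = sqrt(8 + v) (s(v) = sqrt(v + 8) = sqrt(8 + v))
N = 166*sqrt(3) (N = 83*sqrt(8 + 4) = 83*sqrt(12) = 83*(2*sqrt(3)) = 166*sqrt(3) ≈ 287.52)
sqrt(985 + N) = sqrt(985 + 166*sqrt(3))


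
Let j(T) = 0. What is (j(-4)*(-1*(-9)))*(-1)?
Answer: 0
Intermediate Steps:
(j(-4)*(-1*(-9)))*(-1) = (0*(-1*(-9)))*(-1) = (0*9)*(-1) = 0*(-1) = 0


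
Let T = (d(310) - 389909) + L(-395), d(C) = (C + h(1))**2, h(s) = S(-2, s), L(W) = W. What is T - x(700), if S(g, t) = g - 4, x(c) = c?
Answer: -298588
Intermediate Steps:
S(g, t) = -4 + g
h(s) = -6 (h(s) = -4 - 2 = -6)
d(C) = (-6 + C)**2 (d(C) = (C - 6)**2 = (-6 + C)**2)
T = -297888 (T = ((-6 + 310)**2 - 389909) - 395 = (304**2 - 389909) - 395 = (92416 - 389909) - 395 = -297493 - 395 = -297888)
T - x(700) = -297888 - 1*700 = -297888 - 700 = -298588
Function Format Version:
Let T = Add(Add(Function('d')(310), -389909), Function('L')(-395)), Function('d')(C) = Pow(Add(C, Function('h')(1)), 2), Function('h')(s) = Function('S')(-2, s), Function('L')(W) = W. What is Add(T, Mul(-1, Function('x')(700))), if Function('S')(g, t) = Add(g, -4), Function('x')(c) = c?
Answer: -298588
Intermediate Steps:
Function('S')(g, t) = Add(-4, g)
Function('h')(s) = -6 (Function('h')(s) = Add(-4, -2) = -6)
Function('d')(C) = Pow(Add(-6, C), 2) (Function('d')(C) = Pow(Add(C, -6), 2) = Pow(Add(-6, C), 2))
T = -297888 (T = Add(Add(Pow(Add(-6, 310), 2), -389909), -395) = Add(Add(Pow(304, 2), -389909), -395) = Add(Add(92416, -389909), -395) = Add(-297493, -395) = -297888)
Add(T, Mul(-1, Function('x')(700))) = Add(-297888, Mul(-1, 700)) = Add(-297888, -700) = -298588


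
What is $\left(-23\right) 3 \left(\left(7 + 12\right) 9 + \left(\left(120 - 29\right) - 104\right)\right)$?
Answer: $-10902$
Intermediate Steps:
$\left(-23\right) 3 \left(\left(7 + 12\right) 9 + \left(\left(120 - 29\right) - 104\right)\right) = - 69 \left(19 \cdot 9 + \left(91 - 104\right)\right) = - 69 \left(171 - 13\right) = \left(-69\right) 158 = -10902$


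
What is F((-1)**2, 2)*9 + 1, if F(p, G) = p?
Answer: 10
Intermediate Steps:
F((-1)**2, 2)*9 + 1 = (-1)**2*9 + 1 = 1*9 + 1 = 9 + 1 = 10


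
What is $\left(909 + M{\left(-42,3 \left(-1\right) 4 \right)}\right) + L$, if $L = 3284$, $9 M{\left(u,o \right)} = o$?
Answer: $\frac{12575}{3} \approx 4191.7$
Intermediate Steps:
$M{\left(u,o \right)} = \frac{o}{9}$
$\left(909 + M{\left(-42,3 \left(-1\right) 4 \right)}\right) + L = \left(909 + \frac{3 \left(-1\right) 4}{9}\right) + 3284 = \left(909 + \frac{\left(-3\right) 4}{9}\right) + 3284 = \left(909 + \frac{1}{9} \left(-12\right)\right) + 3284 = \left(909 - \frac{4}{3}\right) + 3284 = \frac{2723}{3} + 3284 = \frac{12575}{3}$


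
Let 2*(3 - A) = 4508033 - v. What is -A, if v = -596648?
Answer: 5104675/2 ≈ 2.5523e+6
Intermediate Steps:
A = -5104675/2 (A = 3 - (4508033 - 1*(-596648))/2 = 3 - (4508033 + 596648)/2 = 3 - 1/2*5104681 = 3 - 5104681/2 = -5104675/2 ≈ -2.5523e+6)
-A = -1*(-5104675/2) = 5104675/2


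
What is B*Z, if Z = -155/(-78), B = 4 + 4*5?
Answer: 620/13 ≈ 47.692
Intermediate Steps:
B = 24 (B = 4 + 20 = 24)
Z = 155/78 (Z = -155*(-1/78) = 155/78 ≈ 1.9872)
B*Z = 24*(155/78) = 620/13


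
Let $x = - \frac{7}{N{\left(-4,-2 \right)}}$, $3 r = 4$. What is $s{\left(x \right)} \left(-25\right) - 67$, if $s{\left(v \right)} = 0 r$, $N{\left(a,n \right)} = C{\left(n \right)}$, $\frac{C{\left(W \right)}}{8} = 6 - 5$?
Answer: $-67$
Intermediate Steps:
$r = \frac{4}{3}$ ($r = \frac{1}{3} \cdot 4 = \frac{4}{3} \approx 1.3333$)
$C{\left(W \right)} = 8$ ($C{\left(W \right)} = 8 \left(6 - 5\right) = 8 \cdot 1 = 8$)
$N{\left(a,n \right)} = 8$
$x = - \frac{7}{8} \approx -0.875$
$s{\left(v \right)} = 0$ ($s{\left(v \right)} = 0 \cdot \frac{4}{3} = 0$)
$s{\left(x \right)} \left(-25\right) - 67 = 0 \left(-25\right) - 67 = 0 - 67 = -67$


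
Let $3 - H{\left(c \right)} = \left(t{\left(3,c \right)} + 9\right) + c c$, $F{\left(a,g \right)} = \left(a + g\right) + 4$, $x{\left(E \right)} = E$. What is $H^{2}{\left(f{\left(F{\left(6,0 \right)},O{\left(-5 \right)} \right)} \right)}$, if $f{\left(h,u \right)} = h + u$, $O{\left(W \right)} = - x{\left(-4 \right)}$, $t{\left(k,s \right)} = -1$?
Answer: $40401$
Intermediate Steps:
$F{\left(a,g \right)} = 4 + a + g$
$O{\left(W \right)} = 4$ ($O{\left(W \right)} = \left(-1\right) \left(-4\right) = 4$)
$H{\left(c \right)} = -5 - c^{2}$ ($H{\left(c \right)} = 3 - \left(\left(-1 + 9\right) + c c\right) = 3 - \left(8 + c^{2}\right) = -5 - c^{2}$)
$H^{2}{\left(f{\left(F{\left(6,0 \right)},O{\left(-5 \right)} \right)} \right)} = \left(-5 - \left(\left(4 + 6 + 0\right) + 4\right)^{2}\right)^{2} = \left(-5 - \left(10 + 4\right)^{2}\right)^{2} = \left(-5 - 14^{2}\right)^{2} = \left(-5 - 196\right)^{2} = \left(-201\right)^{2} = 40401$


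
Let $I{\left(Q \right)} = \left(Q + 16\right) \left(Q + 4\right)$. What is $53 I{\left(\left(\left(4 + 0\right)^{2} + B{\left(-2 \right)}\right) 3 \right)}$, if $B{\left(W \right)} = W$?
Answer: $141404$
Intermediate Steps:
$I{\left(Q \right)} = \left(4 + Q\right) \left(16 + Q\right)$ ($I{\left(Q \right)} = \left(16 + Q\right) \left(4 + Q\right) = \left(4 + Q\right) \left(16 + Q\right)$)
$53 I{\left(\left(\left(4 + 0\right)^{2} + B{\left(-2 \right)}\right) 3 \right)} = 53 \left(64 + \left(\left(\left(4 + 0\right)^{2} - 2\right) 3\right)^{2} + 20 \left(\left(4 + 0\right)^{2} - 2\right) 3\right) = 53 \left(64 + \left(\left(4^{2} - 2\right) 3\right)^{2} + 20 \left(4^{2} - 2\right) 3\right) = 53 \left(64 + \left(\left(16 - 2\right) 3\right)^{2} + 20 \left(16 - 2\right) 3\right) = 53 \left(64 + \left(14 \cdot 3\right)^{2} + 20 \cdot 14 \cdot 3\right) = 53 \left(64 + 42^{2} + 20 \cdot 42\right) = 53 \left(64 + 1764 + 840\right) = 53 \cdot 2668 = 141404$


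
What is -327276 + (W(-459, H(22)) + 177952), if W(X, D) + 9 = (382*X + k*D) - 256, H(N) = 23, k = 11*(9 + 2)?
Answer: -322144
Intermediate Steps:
k = 121 (k = 11*11 = 121)
W(X, D) = -265 + 121*D + 382*X (W(X, D) = -9 + ((382*X + 121*D) - 256) = -9 + ((121*D + 382*X) - 256) = -9 + (-256 + 121*D + 382*X) = -265 + 121*D + 382*X)
-327276 + (W(-459, H(22)) + 177952) = -327276 + ((-265 + 121*23 + 382*(-459)) + 177952) = -327276 + ((-265 + 2783 - 175338) + 177952) = -327276 + (-172820 + 177952) = -327276 + 5132 = -322144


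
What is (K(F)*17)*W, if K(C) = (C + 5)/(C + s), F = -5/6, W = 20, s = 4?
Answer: 8500/19 ≈ 447.37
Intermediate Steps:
F = -5/6 (F = -5*1/6 = -5/6 ≈ -0.83333)
K(C) = (5 + C)/(4 + C) (K(C) = (C + 5)/(C + 4) = (5 + C)/(4 + C))
(K(F)*17)*W = (((5 - 5/6)/(4 - 5/6))*17)*20 = (((25/6)/(19/6))*17)*20 = (((6/19)*(25/6))*17)*20 = ((25/19)*17)*20 = (425/19)*20 = 8500/19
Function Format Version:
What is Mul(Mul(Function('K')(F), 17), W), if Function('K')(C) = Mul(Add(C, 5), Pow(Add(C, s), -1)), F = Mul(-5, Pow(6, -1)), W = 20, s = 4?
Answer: Rational(8500, 19) ≈ 447.37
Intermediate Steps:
F = Rational(-5, 6) (F = Mul(-5, Rational(1, 6)) = Rational(-5, 6) ≈ -0.83333)
Function('K')(C) = Mul(Pow(Add(4, C), -1), Add(5, C)) (Function('K')(C) = Mul(Add(C, 5), Pow(Add(C, 4), -1)) = Mul(Add(5, C), Pow(Add(4, C), -1)) = Mul(Pow(Add(4, C), -1), Add(5, C)))
Mul(Mul(Function('K')(F), 17), W) = Mul(Mul(Mul(Pow(Add(4, Rational(-5, 6)), -1), Add(5, Rational(-5, 6))), 17), 20) = Mul(Mul(Mul(Pow(Rational(19, 6), -1), Rational(25, 6)), 17), 20) = Mul(Mul(Mul(Rational(6, 19), Rational(25, 6)), 17), 20) = Mul(Mul(Rational(25, 19), 17), 20) = Mul(Rational(425, 19), 20) = Rational(8500, 19)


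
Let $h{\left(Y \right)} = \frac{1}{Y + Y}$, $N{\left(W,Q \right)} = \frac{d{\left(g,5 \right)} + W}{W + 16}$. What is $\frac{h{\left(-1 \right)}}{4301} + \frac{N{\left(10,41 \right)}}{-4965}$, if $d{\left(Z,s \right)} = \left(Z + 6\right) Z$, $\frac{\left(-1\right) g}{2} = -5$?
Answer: $- \frac{159143}{111043218} \approx -0.0014332$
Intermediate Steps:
$g = 10$ ($g = \left(-2\right) \left(-5\right) = 10$)
$d{\left(Z,s \right)} = Z \left(6 + Z\right)$ ($d{\left(Z,s \right)} = \left(6 + Z\right) Z = Z \left(6 + Z\right)$)
$N{\left(W,Q \right)} = \frac{160 + W}{16 + W}$ ($N{\left(W,Q \right)} = \frac{10 \left(6 + 10\right) + W}{W + 16} = \frac{10 \cdot 16 + W}{16 + W} = \frac{160 + W}{16 + W}$)
$h{\left(Y \right)} = \frac{1}{2 Y}$
$\frac{h{\left(-1 \right)}}{4301} + \frac{N{\left(10,41 \right)}}{-4965} = \frac{\frac{1}{2} \frac{1}{-1}}{4301} + \frac{\frac{1}{16 + 10} \left(160 + 10\right)}{-4965} = \frac{1}{2} \left(-1\right) \frac{1}{4301} + \frac{1}{26} \cdot 170 \left(- \frac{1}{4965}\right) = \left(- \frac{1}{2}\right) \frac{1}{4301} + \frac{1}{26} \cdot 170 \left(- \frac{1}{4965}\right) = - \frac{1}{8602} + \frac{85}{13} \left(- \frac{1}{4965}\right) = - \frac{1}{8602} - \frac{17}{12909} = - \frac{159143}{111043218}$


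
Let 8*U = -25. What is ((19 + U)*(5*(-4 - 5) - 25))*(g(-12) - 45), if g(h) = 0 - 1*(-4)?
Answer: 182245/4 ≈ 45561.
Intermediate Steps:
U = -25/8 (U = (⅛)*(-25) = -25/8 ≈ -3.1250)
g(h) = 4 (g(h) = 0 + 4 = 4)
((19 + U)*(5*(-4 - 5) - 25))*(g(-12) - 45) = ((19 - 25/8)*(5*(-4 - 5) - 25))*(4 - 45) = (127*(5*(-9) - 25)/8)*(-41) = (127*(-45 - 25)/8)*(-41) = ((127/8)*(-70))*(-41) = -4445/4*(-41) = 182245/4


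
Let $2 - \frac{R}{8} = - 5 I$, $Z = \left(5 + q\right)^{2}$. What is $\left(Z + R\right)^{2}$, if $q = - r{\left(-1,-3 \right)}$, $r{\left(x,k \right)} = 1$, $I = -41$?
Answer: $2585664$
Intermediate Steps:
$q = -1$ ($q = \left(-1\right) 1 = -1$)
$Z = 16$ ($Z = \left(5 - 1\right)^{2} = 4^{2} = 16$)
$R = -1624$ ($R = 16 - 8 \left(\left(-5\right) \left(-41\right)\right) = 16 - 1640 = -1624$)
$\left(Z + R\right)^{2} = \left(16 - 1624\right)^{2} = \left(-1608\right)^{2} = 2585664$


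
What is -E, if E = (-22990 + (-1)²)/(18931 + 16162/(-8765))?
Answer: 201498585/165914053 ≈ 1.2145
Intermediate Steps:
E = -201498585/165914053 (E = (-22990 + 1)/(18931 + 16162*(-1/8765)) = -22989/(18931 - 16162/8765) = -22989/165914053/8765 = -22989*8765/165914053 = -201498585/165914053 ≈ -1.2145)
-E = -1*(-201498585/165914053) = 201498585/165914053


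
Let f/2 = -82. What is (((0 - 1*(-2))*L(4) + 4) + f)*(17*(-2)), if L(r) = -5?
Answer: 5780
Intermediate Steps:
f = -164 (f = 2*(-82) = -164)
(((0 - 1*(-2))*L(4) + 4) + f)*(17*(-2)) = (((0 - 1*(-2))*(-5) + 4) - 164)*(17*(-2)) = (((0 + 2)*(-5) + 4) - 164)*(-34) = ((2*(-5) + 4) - 164)*(-34) = ((-10 + 4) - 164)*(-34) = (-6 - 164)*(-34) = -170*(-34) = 5780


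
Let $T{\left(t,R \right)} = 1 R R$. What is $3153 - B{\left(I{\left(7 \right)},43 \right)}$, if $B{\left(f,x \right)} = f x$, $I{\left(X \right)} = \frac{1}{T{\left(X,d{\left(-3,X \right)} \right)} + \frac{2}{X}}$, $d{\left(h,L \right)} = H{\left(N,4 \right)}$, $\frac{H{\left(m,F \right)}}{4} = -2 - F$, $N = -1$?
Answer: $\frac{12718901}{4034} \approx 3152.9$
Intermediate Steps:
$H{\left(m,F \right)} = -8 - 4 F$ ($H{\left(m,F \right)} = 4 \left(-2 - F\right) = -8 - 4 F$)
$d{\left(h,L \right)} = -24$ ($d{\left(h,L \right)} = -8 - 16 = -24$)
$T{\left(t,R \right)} = R^{2}$ ($T{\left(t,R \right)} = R R = R^{2}$)
$I{\left(X \right)} = \frac{1}{576 + \frac{2}{X}}$ ($I{\left(X \right)} = \frac{1}{\left(-24\right)^{2} + \frac{2}{X}} = \frac{1}{576 + \frac{2}{X}}$)
$3153 - B{\left(I{\left(7 \right)},43 \right)} = 3153 - \frac{1}{2} \cdot 7 \frac{1}{1 + 288 \cdot 7} \cdot 43 = 3153 - \frac{1}{2} \cdot 7 \frac{1}{1 + 2016} \cdot 43 = 3153 - \frac{1}{2} \cdot 7 \cdot \frac{1}{2017} \cdot 43 = 3153 - \frac{7}{4034} \cdot 43 = 3153 - \frac{301}{4034} = \frac{12718901}{4034}$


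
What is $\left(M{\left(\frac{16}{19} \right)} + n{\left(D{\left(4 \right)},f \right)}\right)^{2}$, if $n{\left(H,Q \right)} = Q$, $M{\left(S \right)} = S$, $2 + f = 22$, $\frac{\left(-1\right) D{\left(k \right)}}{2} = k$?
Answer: $\frac{156816}{361} \approx 434.39$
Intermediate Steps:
$D{\left(k \right)} = - 2 k$
$f = 20$ ($f = -2 + 22 = 20$)
$\left(M{\left(\frac{16}{19} \right)} + n{\left(D{\left(4 \right)},f \right)}\right)^{2} = \left(\frac{16}{19} + 20\right)^{2} = \left(\frac{396}{19}\right)^{2} = \frac{156816}{361}$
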